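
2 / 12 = 1 / 6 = 0.17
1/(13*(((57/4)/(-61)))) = -0.33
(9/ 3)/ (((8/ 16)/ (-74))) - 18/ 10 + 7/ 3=-6652/ 15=-443.47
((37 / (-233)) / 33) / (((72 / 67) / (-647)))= 1603913 / 553608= 2.90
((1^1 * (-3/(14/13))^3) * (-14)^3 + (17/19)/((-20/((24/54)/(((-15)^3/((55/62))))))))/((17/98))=104004343793413/304144875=341956.59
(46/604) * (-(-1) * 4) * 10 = 460/151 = 3.05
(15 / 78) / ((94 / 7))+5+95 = 244435 / 2444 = 100.01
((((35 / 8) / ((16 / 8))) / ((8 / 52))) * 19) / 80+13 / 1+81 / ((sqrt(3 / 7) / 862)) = 8385 / 512+23274 * sqrt(21) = 106671.24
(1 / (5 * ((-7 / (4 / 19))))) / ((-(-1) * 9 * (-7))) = 4 / 41895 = 0.00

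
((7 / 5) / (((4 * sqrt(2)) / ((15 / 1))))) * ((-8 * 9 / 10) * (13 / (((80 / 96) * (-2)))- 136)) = 135891 * sqrt(2) / 50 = 3843.58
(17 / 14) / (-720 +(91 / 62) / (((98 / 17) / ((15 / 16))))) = -16864 / 9996045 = -0.00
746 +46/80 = 29863/40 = 746.58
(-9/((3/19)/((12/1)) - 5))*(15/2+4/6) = 5586/379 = 14.74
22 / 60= 11 / 30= 0.37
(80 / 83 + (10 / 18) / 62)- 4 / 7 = 130129 / 324198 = 0.40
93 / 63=31 / 21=1.48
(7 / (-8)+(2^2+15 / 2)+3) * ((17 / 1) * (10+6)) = 3706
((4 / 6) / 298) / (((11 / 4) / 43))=0.03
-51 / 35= -1.46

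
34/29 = 1.17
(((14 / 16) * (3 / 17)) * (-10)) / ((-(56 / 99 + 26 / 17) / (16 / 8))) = 10395 / 7052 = 1.47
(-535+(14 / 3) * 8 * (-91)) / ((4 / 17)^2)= -3409333 / 48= -71027.77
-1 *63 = -63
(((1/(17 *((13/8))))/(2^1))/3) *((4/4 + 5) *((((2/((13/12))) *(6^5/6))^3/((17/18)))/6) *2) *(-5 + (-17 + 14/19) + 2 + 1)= -501209670598262784/156828451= -3195910355.57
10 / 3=3.33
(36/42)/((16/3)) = 9/56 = 0.16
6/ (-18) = -1/ 3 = -0.33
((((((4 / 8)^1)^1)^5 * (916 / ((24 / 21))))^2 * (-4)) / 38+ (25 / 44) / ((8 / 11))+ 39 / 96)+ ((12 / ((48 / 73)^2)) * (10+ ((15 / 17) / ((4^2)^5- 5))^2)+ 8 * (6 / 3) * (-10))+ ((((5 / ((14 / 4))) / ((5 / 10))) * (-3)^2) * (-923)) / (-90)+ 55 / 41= 3382812906114817672258435 / 10645847293512662611968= 317.76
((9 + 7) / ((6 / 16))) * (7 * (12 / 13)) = 275.69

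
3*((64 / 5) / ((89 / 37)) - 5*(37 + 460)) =-3310371 / 445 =-7439.04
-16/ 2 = -8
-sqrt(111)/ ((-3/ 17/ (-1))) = -17 * sqrt(111)/ 3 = -59.70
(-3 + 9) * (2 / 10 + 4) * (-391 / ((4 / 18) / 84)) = -18622548 / 5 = -3724509.60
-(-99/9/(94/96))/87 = 176/1363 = 0.13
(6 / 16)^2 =9 / 64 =0.14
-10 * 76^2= -57760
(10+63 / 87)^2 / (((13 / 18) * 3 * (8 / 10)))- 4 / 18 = 13013603 / 196794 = 66.13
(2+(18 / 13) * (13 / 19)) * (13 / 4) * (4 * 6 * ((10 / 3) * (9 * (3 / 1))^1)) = 393120 / 19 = 20690.53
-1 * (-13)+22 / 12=89 / 6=14.83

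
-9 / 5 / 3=-3 / 5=-0.60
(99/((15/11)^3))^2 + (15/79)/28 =474163954147/311062500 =1524.34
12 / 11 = 1.09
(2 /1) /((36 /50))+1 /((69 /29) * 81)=15554 /5589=2.78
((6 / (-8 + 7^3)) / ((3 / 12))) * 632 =15168 / 335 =45.28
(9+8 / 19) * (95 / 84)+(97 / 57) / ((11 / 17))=233227 / 17556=13.28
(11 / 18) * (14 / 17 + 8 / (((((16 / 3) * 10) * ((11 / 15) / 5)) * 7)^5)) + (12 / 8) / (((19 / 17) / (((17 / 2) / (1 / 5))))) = 345291925821335225143 / 6000616512392527872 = 57.54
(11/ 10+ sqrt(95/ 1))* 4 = 22/ 5+ 4* sqrt(95) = 43.39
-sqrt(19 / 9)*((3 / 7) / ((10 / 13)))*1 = -0.81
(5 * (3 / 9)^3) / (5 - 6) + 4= 103 / 27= 3.81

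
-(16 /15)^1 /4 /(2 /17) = -34 /15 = -2.27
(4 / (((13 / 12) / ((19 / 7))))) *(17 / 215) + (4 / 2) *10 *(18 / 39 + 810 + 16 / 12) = 953012512 / 58695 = 16236.69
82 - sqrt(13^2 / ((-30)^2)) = 2447 / 30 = 81.57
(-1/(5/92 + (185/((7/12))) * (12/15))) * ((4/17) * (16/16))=-2576/2778259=-0.00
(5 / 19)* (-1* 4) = -20 / 19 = -1.05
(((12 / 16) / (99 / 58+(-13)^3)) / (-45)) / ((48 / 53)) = 1537 / 183350880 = 0.00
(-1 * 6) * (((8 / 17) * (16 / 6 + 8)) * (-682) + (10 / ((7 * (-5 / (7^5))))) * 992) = 486234752 / 17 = 28602044.24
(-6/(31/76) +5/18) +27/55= -427849/30690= -13.94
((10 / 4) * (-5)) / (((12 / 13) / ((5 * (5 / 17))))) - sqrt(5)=-8125 / 408 - sqrt(5)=-22.15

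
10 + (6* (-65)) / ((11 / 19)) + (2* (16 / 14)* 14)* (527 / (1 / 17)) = 3146268 / 11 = 286024.36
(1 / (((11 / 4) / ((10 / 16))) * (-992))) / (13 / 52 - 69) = 1 / 300080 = 0.00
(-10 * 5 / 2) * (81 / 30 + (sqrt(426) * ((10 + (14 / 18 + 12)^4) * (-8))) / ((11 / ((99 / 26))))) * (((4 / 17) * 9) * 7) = -17010 / 17 + 489905458000 * sqrt(426) / 17901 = 564857650.94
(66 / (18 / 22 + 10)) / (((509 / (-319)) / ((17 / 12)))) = -38599 / 7126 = -5.42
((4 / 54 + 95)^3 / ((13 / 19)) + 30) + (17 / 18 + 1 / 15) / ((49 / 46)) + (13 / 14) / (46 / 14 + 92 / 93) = 62611373303482009 / 49847787990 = 1256051.19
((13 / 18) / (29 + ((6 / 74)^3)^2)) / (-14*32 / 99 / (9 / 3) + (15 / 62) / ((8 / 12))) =-34121595513291 / 1569484365616165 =-0.02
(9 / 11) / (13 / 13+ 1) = 9 / 22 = 0.41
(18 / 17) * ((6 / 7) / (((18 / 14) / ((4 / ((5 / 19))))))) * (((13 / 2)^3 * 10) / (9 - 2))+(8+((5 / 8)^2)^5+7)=539772250775999 / 127775277056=4224.39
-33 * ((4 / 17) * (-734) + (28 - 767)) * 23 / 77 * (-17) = -1069431 / 7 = -152775.86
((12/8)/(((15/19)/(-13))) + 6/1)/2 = -187/20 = -9.35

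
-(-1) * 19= 19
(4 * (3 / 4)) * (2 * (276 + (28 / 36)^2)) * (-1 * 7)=-313670 / 27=-11617.41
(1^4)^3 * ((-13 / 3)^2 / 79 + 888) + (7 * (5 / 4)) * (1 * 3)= 2600803 / 2844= 914.49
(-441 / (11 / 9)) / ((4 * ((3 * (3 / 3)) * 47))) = -1323 / 2068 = -0.64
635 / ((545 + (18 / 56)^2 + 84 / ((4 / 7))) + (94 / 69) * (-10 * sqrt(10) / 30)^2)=309158640 / 337697149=0.92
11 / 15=0.73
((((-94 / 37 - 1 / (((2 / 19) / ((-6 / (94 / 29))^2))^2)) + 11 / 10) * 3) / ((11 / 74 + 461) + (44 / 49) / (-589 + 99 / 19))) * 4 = -66457702537829526 / 2407025766044285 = -27.61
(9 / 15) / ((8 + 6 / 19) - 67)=-57 / 5575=-0.01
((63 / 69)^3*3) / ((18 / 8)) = 12348 / 12167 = 1.01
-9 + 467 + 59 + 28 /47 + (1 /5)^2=608222 /1175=517.64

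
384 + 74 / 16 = 3109 / 8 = 388.62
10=10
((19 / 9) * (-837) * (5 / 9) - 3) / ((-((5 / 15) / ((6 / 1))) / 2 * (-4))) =-8862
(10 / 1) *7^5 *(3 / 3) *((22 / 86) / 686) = 2695 / 43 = 62.67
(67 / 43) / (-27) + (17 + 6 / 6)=20831 / 1161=17.94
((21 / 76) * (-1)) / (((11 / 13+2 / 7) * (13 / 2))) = -0.04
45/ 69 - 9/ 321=1536/ 2461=0.62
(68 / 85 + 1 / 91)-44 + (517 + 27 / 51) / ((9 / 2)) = 4999577 / 69615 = 71.82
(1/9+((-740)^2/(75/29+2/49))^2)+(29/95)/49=25367474327876969080724/583818932655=43450927863.05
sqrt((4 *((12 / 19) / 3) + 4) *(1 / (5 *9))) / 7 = 2 *sqrt(2185) / 1995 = 0.05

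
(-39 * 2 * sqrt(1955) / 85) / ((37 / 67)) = -5226 * sqrt(1955) / 3145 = -73.47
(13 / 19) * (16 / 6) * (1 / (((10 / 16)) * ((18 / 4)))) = 1664 / 2565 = 0.65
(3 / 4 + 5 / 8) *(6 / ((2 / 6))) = 99 / 4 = 24.75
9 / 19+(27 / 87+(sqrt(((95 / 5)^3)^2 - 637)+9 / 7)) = 7983 / 3857+2 * sqrt(11761311) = 6861.02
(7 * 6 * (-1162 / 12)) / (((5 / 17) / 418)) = -28900102 / 5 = -5780020.40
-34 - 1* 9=-43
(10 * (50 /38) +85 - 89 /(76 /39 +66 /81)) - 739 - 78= -13841801 /18430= -751.05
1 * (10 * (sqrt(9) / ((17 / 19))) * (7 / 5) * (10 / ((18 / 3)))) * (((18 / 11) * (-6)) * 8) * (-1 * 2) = 12290.05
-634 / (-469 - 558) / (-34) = -317 / 17459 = -0.02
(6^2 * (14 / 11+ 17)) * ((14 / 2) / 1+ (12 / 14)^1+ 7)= 752544 / 77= 9773.30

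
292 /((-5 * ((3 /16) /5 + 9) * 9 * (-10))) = 2336 /32535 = 0.07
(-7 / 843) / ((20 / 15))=-7 / 1124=-0.01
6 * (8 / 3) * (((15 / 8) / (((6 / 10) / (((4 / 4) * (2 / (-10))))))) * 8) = -80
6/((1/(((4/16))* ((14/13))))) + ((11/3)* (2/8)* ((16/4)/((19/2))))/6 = 1.68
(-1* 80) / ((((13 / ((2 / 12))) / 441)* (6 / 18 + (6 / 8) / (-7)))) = -493920 / 247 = -1999.68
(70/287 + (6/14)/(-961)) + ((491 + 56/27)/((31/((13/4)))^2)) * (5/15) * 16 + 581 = 13630912573/22340367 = 610.15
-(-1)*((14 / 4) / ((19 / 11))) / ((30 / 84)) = 539 / 95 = 5.67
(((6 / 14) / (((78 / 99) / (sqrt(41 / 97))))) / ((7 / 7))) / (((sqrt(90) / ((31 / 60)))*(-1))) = -341*sqrt(39770) / 3530800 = -0.02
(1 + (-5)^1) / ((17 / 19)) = -76 / 17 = -4.47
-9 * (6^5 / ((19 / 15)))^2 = -122444006400 / 361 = -339180073.13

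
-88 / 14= -44 / 7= -6.29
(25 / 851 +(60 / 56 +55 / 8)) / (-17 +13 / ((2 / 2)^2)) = -380095 / 190624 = -1.99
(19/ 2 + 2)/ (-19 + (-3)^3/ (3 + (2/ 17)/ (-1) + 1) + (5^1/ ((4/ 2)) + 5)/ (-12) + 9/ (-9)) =-1012/ 2427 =-0.42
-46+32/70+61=541/35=15.46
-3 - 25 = -28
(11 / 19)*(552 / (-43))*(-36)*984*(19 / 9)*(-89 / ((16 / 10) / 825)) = -1096758036000 / 43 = -25506000837.21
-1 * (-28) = 28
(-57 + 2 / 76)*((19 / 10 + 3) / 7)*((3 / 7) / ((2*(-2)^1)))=1299 / 304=4.27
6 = 6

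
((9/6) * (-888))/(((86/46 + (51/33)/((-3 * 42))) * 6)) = -119.53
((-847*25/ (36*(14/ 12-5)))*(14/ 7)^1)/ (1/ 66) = 465850/ 23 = 20254.35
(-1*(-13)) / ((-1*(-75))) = 13 / 75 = 0.17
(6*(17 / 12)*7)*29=3451 / 2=1725.50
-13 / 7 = -1.86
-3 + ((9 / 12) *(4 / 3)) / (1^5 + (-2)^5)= -94 / 31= -3.03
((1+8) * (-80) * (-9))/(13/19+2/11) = 1354320/181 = 7482.43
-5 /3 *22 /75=-22 /45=-0.49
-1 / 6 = -0.17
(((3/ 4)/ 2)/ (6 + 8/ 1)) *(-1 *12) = -9/ 28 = -0.32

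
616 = 616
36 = 36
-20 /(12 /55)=-275 /3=-91.67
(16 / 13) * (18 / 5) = 288 / 65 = 4.43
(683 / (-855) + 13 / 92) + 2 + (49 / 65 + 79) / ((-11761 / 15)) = 785369873 / 632977020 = 1.24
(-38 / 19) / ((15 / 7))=-0.93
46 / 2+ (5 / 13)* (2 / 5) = 301 / 13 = 23.15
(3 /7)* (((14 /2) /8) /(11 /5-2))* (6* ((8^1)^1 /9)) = 10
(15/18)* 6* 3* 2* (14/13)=420/13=32.31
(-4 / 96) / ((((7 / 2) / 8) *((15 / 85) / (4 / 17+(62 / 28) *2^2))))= -2164 / 441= -4.91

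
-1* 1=-1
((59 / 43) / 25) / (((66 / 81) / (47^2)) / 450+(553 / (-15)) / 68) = -0.10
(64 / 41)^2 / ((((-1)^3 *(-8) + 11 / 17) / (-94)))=-6545408 / 247107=-26.49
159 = 159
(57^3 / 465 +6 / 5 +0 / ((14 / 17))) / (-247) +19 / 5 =83566 / 38285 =2.18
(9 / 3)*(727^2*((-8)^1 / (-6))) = 2114116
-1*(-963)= 963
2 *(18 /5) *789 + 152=29164 /5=5832.80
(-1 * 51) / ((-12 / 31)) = 527 / 4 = 131.75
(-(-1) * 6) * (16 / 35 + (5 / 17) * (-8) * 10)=-82368 / 595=-138.43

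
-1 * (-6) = 6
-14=-14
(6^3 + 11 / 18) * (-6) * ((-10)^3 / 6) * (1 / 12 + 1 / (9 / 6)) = 487375 / 3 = 162458.33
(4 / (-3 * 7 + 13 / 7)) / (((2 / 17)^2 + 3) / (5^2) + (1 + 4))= -0.04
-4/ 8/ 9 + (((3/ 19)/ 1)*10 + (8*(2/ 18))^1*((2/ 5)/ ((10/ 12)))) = 16673/ 8550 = 1.95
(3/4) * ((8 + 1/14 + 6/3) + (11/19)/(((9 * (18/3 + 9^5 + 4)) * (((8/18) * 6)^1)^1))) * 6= 45.32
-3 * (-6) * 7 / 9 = 14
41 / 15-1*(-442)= 6671 / 15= 444.73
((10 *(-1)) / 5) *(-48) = 96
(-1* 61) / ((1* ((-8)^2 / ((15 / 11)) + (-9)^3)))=915 / 10231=0.09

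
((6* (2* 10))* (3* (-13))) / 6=-780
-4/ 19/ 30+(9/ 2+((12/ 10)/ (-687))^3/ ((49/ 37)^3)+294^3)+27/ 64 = 16371995062622150625288523/ 644257569368616000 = 25412188.91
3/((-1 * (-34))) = 3/34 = 0.09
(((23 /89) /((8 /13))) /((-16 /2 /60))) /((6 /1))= -1495 /2848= -0.52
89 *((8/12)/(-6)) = -89/9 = -9.89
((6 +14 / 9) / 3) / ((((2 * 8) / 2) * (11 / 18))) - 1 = -16 / 33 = -0.48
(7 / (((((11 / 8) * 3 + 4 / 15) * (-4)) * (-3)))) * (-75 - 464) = -37730 / 527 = -71.59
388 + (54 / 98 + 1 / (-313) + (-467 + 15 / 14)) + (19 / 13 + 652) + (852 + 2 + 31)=582623499 / 398762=1461.08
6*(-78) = -468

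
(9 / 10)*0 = 0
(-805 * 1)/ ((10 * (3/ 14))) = -1127/ 3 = -375.67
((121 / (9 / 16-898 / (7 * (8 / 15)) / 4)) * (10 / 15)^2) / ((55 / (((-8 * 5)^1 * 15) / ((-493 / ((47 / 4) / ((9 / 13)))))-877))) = 390092164 / 27753435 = 14.06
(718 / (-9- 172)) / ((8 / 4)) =-359 / 181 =-1.98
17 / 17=1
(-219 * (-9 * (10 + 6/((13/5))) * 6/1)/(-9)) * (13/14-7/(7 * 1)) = 105120/91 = 1155.16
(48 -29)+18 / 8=85 / 4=21.25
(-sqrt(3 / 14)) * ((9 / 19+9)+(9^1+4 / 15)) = -763 * sqrt(42) / 570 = -8.68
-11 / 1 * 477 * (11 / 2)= -57717 / 2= -28858.50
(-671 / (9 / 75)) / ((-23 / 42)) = 234850 / 23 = 10210.87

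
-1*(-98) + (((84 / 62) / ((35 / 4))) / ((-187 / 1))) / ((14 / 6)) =19883638 / 202895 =98.00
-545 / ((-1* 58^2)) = 545 / 3364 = 0.16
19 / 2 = 9.50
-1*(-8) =8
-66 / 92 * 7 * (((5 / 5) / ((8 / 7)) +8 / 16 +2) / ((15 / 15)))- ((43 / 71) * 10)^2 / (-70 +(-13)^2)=-3180674183 / 183653712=-17.32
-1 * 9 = -9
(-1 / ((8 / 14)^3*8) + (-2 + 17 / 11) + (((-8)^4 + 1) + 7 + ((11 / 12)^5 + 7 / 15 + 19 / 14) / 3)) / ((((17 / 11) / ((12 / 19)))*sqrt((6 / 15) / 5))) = 1179407093021*sqrt(2) / 281304576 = 5929.28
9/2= 4.50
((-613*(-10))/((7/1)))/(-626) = -3065/2191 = -1.40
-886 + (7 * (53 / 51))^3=-66463975 / 132651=-501.04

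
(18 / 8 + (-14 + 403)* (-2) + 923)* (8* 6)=7068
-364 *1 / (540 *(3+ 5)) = -91 / 1080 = -0.08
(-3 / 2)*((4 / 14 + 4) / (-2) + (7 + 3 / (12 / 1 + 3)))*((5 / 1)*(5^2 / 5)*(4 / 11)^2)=-21240 / 847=-25.08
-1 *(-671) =671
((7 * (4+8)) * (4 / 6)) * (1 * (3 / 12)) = 14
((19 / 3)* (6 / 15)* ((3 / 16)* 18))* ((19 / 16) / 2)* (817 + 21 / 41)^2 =912527399169 / 268960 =3392799.67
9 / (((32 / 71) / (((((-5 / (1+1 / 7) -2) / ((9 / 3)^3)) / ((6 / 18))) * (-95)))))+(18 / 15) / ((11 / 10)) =3787017 / 2816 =1344.82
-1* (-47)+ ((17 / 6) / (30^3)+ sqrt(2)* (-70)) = 7614017 / 162000-70* sqrt(2) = -51.99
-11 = -11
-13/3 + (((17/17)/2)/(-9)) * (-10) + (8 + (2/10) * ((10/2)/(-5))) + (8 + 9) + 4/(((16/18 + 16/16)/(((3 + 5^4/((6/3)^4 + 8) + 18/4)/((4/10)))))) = 607703/3060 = 198.60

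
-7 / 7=-1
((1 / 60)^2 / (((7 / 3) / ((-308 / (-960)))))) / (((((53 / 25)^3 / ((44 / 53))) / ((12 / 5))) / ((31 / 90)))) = 18755 / 6817375584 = 0.00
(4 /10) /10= 1 /25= 0.04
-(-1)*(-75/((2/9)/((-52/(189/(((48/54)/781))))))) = 5200/49203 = 0.11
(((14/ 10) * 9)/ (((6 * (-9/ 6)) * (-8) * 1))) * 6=21/ 20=1.05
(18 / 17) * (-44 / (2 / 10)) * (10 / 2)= -19800 / 17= -1164.71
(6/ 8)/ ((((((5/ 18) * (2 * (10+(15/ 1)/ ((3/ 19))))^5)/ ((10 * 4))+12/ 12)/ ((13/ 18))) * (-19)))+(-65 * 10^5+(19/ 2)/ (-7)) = -6500001.36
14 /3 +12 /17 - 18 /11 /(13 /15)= 25412 /7293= 3.48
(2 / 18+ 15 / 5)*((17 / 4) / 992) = 119 / 8928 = 0.01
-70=-70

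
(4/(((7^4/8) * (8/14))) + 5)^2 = 2968729/117649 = 25.23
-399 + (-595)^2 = 353626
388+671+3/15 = 5296/5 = 1059.20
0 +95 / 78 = 95 / 78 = 1.22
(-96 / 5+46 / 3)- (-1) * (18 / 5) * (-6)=-382 / 15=-25.47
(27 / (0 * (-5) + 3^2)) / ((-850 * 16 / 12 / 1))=-9 / 3400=-0.00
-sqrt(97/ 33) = -sqrt(3201)/ 33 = -1.71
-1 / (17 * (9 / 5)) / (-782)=5 / 119646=0.00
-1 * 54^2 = -2916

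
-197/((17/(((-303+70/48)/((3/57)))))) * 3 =27088091/136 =199177.14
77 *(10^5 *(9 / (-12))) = -5775000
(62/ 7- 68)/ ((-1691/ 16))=6624/ 11837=0.56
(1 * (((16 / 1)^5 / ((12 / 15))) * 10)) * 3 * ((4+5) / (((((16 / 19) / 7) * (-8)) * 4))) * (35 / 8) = -402192000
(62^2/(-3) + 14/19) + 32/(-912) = -24332/19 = -1280.63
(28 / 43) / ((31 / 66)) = 1848 / 1333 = 1.39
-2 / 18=-1 / 9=-0.11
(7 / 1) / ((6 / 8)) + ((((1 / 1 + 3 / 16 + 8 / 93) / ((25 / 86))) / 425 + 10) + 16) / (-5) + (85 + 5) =94.13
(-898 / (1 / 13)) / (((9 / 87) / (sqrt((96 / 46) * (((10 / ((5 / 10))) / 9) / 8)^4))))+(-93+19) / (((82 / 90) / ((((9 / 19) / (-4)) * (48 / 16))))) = 44955 / 1558 - 8463650 * sqrt(69) / 5589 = -12550.20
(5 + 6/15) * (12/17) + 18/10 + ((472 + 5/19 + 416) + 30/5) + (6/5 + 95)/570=43607117/48450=900.04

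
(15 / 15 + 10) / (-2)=-11 / 2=-5.50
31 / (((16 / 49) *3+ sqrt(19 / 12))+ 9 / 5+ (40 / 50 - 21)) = -388985520 / 217449413 - 3721550 *sqrt(57) / 217449413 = -1.92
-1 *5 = -5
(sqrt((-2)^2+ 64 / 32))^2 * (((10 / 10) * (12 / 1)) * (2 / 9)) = 16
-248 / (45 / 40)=-1984 / 9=-220.44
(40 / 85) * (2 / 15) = 16 / 255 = 0.06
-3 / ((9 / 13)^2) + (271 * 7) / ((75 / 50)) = 33977 / 27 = 1258.41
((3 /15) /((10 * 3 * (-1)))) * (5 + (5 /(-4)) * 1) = -1 /40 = -0.02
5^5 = 3125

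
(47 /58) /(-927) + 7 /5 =376127 /268830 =1.40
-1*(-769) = 769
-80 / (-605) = 16 / 121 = 0.13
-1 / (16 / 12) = -3 / 4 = -0.75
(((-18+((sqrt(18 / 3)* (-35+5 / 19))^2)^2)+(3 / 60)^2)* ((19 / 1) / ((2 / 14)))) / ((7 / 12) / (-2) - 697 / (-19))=57379581962201541 / 299539750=191559156.88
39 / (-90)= -13 / 30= -0.43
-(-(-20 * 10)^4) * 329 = 526400000000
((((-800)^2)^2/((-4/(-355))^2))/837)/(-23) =-3226240000000000/19251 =-167588177237.55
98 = 98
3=3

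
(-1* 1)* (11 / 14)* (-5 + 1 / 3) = 11 / 3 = 3.67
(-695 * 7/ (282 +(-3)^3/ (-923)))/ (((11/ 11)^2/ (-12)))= 17961580/ 86771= 207.00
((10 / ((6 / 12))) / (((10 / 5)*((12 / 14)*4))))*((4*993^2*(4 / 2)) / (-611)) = -23007810 / 611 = -37655.99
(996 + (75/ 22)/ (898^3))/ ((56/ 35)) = 79337960771895/ 127450539392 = 622.50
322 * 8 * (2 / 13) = 5152 / 13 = 396.31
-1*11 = -11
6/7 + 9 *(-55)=-3459/7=-494.14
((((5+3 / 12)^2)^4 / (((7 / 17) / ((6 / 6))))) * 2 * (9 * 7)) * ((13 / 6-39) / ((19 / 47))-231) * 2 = -70833554148359331 / 622592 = -113772027504.95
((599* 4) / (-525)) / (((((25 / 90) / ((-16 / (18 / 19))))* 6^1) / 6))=728384 / 2625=277.48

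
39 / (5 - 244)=-39 / 239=-0.16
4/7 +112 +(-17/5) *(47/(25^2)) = 2456907/21875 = 112.32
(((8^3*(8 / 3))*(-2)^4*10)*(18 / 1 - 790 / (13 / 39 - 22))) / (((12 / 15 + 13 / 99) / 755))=57802162176000 / 5993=9644946133.16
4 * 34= 136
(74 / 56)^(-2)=784 / 1369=0.57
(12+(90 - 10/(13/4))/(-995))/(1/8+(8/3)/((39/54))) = 246544/79003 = 3.12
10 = 10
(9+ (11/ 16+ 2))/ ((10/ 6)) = 561/ 80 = 7.01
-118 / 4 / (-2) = 59 / 4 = 14.75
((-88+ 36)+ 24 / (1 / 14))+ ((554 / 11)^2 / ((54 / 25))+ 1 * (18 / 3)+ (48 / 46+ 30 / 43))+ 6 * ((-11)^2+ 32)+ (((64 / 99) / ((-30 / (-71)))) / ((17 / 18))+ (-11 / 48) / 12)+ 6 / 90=2385.71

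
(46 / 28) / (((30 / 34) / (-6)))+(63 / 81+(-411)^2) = 53206841 / 315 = 168910.61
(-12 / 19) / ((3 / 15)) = -60 / 19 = -3.16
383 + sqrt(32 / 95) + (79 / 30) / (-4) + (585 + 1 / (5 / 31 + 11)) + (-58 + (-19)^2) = 4 *sqrt(190) / 95 + 26374153 / 20760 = 1271.01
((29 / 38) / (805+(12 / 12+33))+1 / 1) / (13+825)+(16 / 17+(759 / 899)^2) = 1.66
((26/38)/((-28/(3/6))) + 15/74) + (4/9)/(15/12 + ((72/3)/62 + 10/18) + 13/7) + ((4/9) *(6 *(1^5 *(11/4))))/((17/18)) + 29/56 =5344871507/622742708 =8.58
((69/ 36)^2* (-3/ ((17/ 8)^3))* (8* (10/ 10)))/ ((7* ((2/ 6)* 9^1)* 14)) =-67712/ 2166633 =-0.03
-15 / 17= -0.88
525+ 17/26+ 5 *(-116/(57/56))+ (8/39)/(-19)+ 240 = 290203/1482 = 195.82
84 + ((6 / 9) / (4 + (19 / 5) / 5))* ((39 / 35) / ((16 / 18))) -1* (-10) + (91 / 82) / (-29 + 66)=476175587 / 5054644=94.21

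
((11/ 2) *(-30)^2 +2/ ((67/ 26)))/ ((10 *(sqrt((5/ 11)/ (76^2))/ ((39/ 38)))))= 12936378 *sqrt(55)/ 1675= 57276.86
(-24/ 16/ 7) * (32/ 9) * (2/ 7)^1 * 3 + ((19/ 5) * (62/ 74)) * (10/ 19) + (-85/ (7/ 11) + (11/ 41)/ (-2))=-19725445/ 148666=-132.68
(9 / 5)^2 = 81 / 25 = 3.24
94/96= 47/48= 0.98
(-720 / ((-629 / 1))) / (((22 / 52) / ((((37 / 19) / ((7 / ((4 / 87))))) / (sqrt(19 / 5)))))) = 24960* sqrt(95) / 13703921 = 0.02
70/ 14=5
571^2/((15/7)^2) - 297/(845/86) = 70974.26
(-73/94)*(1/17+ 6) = -7519/1598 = -4.71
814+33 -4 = 843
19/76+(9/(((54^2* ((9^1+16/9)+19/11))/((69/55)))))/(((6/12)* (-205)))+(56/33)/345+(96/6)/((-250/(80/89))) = 50759519963/257156524350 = 0.20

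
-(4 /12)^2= -1 /9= -0.11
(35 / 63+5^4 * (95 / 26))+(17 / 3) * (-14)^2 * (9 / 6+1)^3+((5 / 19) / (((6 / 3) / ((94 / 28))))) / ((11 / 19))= 707716015 / 36036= 19639.14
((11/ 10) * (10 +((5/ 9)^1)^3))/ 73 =16313/ 106434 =0.15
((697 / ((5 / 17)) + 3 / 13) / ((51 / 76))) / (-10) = -5853976 / 16575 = -353.18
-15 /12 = -5 /4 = -1.25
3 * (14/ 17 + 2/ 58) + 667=330100/ 493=669.57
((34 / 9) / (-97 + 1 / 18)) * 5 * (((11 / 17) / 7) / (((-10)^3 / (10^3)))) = 44 / 2443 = 0.02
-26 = -26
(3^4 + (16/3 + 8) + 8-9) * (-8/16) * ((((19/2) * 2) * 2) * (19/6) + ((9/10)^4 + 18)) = -29187781/4500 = -6486.17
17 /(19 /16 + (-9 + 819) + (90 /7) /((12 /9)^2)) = 1904 /91663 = 0.02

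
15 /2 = 7.50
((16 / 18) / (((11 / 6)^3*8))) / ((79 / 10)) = 240 / 105149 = 0.00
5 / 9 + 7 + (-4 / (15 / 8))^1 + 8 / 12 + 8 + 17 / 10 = 1421 / 90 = 15.79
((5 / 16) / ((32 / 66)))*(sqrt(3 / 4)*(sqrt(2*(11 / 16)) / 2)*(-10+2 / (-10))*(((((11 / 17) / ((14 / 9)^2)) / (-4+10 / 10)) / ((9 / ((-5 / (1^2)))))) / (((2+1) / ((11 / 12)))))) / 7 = -0.01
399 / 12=133 / 4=33.25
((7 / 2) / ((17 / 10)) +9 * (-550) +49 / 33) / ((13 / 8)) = -22199696 / 7293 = -3043.97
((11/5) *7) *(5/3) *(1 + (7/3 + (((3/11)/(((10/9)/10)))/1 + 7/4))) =6965/36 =193.47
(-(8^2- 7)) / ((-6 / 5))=95 / 2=47.50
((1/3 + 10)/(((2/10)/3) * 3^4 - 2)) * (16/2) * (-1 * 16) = -19840/51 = -389.02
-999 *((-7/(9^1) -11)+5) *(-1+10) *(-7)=-426573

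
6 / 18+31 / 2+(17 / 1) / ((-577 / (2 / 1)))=54611 / 3462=15.77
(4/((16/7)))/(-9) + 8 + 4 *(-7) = -727/36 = -20.19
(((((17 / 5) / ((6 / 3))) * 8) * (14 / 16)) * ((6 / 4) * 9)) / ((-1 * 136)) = -189 / 160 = -1.18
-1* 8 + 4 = -4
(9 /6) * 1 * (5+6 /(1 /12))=231 /2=115.50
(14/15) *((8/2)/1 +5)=42/5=8.40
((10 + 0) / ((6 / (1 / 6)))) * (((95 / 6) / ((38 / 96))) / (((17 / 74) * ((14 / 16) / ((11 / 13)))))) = 651200 / 13923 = 46.77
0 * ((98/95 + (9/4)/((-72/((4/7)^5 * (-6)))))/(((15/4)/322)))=0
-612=-612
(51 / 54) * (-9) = -17 / 2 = -8.50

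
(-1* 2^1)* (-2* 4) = 16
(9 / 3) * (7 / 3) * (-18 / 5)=-126 / 5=-25.20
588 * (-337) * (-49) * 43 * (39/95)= 16283072988/95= 171400768.29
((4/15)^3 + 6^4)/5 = 4374064/16875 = 259.20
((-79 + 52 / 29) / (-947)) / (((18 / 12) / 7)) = 31346 / 82389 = 0.38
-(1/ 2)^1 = -1/ 2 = -0.50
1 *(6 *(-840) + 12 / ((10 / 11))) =-25134 / 5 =-5026.80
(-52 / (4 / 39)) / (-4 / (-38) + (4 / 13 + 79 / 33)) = -4132557 / 22879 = -180.63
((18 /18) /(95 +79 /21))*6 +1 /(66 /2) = 3116 /34221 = 0.09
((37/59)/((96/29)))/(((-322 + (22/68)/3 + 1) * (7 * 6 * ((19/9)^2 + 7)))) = -0.00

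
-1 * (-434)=434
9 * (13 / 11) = 117 / 11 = 10.64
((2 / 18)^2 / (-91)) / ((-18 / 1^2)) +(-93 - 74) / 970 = -5539064 / 32174415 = -0.17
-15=-15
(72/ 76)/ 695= 18/ 13205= 0.00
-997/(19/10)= -9970/19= -524.74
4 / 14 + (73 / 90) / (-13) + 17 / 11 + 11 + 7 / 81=10423121 / 810810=12.86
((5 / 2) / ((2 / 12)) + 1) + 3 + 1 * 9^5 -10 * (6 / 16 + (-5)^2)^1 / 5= 236069 / 4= 59017.25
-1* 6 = -6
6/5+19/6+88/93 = 1647/310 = 5.31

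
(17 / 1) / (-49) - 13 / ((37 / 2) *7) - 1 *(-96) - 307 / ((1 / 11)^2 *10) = -65615141 / 18130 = -3619.15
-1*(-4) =4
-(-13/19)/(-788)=-13/14972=-0.00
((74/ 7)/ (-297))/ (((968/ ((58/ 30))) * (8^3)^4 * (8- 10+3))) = -1073/ 1037220170893885440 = -0.00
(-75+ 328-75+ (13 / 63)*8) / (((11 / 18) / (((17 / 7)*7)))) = 384812 / 77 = 4997.56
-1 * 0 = 0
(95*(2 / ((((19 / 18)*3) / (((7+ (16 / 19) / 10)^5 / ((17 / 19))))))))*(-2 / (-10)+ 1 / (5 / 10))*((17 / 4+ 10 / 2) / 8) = 168574152542398053 / 55386425000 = 3043600.53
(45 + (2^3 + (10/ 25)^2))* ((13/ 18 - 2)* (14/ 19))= -50.05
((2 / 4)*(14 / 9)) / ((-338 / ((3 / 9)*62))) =-217 / 4563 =-0.05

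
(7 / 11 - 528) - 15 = -5966 / 11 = -542.36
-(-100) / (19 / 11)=1100 / 19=57.89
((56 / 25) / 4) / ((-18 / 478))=-3346 / 225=-14.87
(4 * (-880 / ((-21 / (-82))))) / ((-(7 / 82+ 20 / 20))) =23668480 / 1869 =12663.71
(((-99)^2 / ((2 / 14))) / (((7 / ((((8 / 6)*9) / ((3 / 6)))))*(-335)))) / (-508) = 58806 / 42545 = 1.38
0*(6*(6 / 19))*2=0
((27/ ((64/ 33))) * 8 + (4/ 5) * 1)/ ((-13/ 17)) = -146.69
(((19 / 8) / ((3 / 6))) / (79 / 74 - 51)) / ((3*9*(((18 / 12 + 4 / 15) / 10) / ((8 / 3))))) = -0.05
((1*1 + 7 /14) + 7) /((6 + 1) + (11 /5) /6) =15 /13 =1.15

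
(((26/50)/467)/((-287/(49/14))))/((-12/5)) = 13/2297640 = 0.00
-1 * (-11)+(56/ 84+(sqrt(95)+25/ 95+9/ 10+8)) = sqrt(95)+11873/ 570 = 30.58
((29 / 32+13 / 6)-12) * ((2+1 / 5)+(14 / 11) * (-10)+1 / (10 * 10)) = 9914633 / 105600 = 93.89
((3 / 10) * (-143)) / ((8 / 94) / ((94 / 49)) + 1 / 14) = -6633627 / 17905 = -370.49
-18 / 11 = -1.64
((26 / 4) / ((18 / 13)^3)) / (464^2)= 28561 / 2511212544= 0.00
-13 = -13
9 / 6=1.50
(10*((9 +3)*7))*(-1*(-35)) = 29400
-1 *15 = -15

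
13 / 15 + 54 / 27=43 / 15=2.87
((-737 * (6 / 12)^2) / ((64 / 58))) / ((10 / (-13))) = 277849 / 1280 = 217.07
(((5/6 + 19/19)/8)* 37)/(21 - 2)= 407/912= 0.45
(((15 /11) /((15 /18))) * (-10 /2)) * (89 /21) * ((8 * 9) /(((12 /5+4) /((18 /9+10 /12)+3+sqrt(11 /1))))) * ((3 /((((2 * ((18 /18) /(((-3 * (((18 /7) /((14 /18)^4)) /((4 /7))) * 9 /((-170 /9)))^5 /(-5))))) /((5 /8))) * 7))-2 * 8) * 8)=1.284e+9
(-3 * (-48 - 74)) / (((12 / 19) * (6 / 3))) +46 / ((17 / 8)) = 21175 / 68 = 311.40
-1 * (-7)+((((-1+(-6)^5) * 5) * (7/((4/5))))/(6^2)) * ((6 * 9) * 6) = -12248747/4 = -3062186.75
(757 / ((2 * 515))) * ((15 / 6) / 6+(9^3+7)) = 6689609 / 12360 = 541.23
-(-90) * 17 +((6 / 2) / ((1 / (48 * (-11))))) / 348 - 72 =42150 / 29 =1453.45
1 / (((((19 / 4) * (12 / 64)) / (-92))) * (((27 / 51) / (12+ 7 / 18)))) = -2417.31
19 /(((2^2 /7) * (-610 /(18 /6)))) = -399 /2440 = -0.16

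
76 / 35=2.17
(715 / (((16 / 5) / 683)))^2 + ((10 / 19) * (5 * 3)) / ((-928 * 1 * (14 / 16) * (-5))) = 22995514902987545 / 987392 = 23289144436.04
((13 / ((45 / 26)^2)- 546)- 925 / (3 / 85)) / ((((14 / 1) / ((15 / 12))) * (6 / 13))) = -100599083 / 19440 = -5174.85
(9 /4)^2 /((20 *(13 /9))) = 729 /4160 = 0.18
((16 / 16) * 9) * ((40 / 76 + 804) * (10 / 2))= 687870 / 19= 36203.68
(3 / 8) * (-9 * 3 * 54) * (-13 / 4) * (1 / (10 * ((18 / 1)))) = 3159 / 320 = 9.87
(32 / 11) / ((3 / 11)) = 32 / 3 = 10.67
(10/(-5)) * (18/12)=-3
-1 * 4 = -4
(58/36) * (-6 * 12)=-116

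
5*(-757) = -3785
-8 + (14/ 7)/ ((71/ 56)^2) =-34056/ 5041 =-6.76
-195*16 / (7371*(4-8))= 20 / 189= 0.11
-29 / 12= -2.42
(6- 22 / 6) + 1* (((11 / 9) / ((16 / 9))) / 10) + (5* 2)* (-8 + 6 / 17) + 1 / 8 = -603379 / 8160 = -73.94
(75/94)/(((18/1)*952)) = 25/536928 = 0.00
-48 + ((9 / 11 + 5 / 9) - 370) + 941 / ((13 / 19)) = 958.68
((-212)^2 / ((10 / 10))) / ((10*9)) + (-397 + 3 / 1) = 4742 / 45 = 105.38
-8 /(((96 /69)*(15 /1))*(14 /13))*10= -299 /84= -3.56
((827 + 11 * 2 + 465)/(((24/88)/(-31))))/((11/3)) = -40734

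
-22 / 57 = -0.39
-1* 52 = -52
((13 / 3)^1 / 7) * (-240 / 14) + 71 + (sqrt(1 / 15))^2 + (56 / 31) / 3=1391174 / 22785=61.06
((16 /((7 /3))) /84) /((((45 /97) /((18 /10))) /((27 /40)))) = 2619 /12250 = 0.21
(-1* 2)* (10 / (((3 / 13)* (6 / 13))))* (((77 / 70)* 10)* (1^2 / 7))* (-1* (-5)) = -92950 / 63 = -1475.40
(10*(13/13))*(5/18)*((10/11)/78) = 125/3861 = 0.03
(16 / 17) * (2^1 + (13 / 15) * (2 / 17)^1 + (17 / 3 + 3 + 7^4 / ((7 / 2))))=2842816 / 4335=655.78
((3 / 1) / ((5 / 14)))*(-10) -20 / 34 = -84.59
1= 1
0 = 0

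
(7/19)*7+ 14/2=182/19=9.58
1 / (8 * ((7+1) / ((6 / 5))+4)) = 3 / 256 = 0.01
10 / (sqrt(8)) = 5 * sqrt(2) / 2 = 3.54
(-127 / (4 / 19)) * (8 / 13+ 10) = -166497 / 26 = -6403.73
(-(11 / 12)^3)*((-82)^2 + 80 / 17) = -5182.82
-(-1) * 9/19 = 9/19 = 0.47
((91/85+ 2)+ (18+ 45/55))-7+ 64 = 73761/935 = 78.89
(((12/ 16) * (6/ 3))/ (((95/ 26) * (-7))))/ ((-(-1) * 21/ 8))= -104/ 4655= -0.02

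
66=66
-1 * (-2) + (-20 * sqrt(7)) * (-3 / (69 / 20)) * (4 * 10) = 2 + 16000 * sqrt(7) / 23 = 1842.52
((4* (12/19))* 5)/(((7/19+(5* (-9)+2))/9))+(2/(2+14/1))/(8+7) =-319/120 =-2.66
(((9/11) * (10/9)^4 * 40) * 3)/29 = 400000/77517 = 5.16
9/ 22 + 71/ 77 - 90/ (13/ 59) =-815075/ 2002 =-407.13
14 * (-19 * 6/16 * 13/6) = -1729/8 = -216.12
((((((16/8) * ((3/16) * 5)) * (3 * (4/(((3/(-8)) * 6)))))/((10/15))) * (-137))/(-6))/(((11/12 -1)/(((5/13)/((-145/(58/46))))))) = -4110/299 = -13.75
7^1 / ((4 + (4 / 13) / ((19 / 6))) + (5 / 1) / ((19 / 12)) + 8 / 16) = 3458 / 3831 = 0.90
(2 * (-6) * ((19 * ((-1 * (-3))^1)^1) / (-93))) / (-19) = -12 / 31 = -0.39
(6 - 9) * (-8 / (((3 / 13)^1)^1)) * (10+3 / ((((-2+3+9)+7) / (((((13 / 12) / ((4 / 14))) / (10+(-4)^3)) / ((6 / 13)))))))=5712941 / 5508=1037.21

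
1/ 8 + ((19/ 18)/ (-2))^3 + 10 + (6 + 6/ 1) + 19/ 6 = 1173149/ 46656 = 25.14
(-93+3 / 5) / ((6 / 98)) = -1509.20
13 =13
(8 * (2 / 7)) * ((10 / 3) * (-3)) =-160 / 7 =-22.86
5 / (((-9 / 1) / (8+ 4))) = -20 / 3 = -6.67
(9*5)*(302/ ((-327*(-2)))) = 2265/ 109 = 20.78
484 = 484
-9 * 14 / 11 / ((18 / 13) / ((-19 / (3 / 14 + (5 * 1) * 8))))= 24206 / 6193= 3.91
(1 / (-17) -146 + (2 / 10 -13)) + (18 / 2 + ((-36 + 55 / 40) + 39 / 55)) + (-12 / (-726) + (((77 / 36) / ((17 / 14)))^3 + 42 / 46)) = -7072161470371 / 39870115164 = -177.38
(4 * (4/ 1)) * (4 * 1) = 64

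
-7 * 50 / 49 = -50 / 7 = -7.14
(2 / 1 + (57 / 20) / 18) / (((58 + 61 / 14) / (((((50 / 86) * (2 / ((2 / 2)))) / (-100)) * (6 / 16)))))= -1813 / 12012480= -0.00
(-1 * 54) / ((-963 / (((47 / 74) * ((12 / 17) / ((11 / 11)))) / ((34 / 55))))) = 46530 / 1144151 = 0.04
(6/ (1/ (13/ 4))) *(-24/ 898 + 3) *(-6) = -156195/ 449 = -347.87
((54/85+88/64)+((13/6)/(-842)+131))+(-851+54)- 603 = -1088143649/858840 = -1266.99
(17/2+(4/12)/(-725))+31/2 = 52199/2175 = 24.00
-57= -57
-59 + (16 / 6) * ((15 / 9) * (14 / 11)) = -5281 / 99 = -53.34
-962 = -962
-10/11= -0.91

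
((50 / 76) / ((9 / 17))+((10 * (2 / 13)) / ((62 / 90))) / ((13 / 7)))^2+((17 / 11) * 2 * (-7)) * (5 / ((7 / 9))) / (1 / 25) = -122583791931446125 / 35313575667084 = -3471.29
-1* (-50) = 50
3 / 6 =1 / 2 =0.50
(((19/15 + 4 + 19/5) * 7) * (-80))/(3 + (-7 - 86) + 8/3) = 7616/131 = 58.14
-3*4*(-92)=1104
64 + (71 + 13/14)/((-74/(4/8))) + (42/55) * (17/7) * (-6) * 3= 3433863/113960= 30.13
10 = 10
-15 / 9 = -5 / 3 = -1.67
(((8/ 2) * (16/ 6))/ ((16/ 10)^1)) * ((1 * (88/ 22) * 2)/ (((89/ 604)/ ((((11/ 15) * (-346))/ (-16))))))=4597648/ 801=5739.89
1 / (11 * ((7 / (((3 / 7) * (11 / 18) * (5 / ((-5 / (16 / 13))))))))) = -0.00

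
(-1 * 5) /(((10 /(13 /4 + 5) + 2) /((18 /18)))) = -165 /106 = -1.56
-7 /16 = -0.44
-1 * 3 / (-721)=3 / 721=0.00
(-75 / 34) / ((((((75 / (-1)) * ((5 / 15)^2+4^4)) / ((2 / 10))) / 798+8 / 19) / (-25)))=-2244375 / 4880989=-0.46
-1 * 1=-1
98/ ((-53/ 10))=-980/ 53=-18.49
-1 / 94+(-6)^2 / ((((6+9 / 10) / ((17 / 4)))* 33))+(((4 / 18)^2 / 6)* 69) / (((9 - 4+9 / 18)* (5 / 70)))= 4058543 / 1926342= 2.11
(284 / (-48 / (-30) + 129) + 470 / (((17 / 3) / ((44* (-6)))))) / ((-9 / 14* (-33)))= -3402680120 / 3296997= -1032.05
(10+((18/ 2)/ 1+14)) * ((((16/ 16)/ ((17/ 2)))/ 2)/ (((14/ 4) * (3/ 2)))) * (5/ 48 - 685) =-361625/ 1428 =-253.24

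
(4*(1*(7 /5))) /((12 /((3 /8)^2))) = 21 /320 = 0.07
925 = 925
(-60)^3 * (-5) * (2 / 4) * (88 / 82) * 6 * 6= 855360000 / 41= 20862439.02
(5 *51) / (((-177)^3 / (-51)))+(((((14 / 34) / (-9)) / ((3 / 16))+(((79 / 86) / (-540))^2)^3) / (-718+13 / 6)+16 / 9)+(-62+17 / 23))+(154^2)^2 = 324325289128268906619711710790677737984440043531 / 576630986609582909332892420474880000000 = 562448596.52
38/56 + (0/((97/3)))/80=19/28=0.68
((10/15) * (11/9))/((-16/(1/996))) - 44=-9465995/215136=-44.00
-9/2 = -4.50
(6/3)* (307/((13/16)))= 9824/13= 755.69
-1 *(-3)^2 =-9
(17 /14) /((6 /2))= 17 /42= 0.40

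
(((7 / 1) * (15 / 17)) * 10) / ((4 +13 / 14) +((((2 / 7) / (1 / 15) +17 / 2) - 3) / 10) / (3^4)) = 11907000 / 952459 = 12.50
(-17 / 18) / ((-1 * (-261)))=-17 / 4698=-0.00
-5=-5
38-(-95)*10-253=735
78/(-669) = -26/223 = -0.12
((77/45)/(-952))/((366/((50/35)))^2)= -55/2008536264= -0.00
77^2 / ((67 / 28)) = 166012 / 67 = 2477.79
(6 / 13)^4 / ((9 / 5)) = 720 / 28561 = 0.03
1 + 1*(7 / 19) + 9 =197 / 19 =10.37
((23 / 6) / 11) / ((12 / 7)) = 0.20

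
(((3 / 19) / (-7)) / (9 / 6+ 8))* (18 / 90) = -0.00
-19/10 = -1.90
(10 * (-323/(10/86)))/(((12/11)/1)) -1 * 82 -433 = -155869/6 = -25978.17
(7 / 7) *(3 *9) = 27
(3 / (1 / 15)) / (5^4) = 9 / 125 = 0.07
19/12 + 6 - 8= -5/12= -0.42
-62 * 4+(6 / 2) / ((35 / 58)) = -243.03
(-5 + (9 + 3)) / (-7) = -1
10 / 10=1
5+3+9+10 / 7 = 129 / 7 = 18.43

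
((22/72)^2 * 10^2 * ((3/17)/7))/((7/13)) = 39325/89964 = 0.44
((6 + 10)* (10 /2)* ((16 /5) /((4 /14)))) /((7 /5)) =640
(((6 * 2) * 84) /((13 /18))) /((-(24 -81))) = 6048 /247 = 24.49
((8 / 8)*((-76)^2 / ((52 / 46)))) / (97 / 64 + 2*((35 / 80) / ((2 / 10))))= 4251136 / 4901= 867.40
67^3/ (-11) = -300763/ 11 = -27342.09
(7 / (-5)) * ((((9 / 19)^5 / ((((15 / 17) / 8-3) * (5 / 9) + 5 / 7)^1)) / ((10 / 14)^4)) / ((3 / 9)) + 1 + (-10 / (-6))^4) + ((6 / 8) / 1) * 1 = -70316789261859499 / 6380442854437500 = -11.02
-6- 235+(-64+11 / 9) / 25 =-10958 / 45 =-243.51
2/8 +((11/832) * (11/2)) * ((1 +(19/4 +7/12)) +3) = 1159/1248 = 0.93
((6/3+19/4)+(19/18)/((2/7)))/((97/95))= 10.23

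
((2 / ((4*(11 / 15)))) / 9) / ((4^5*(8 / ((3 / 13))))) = 5 / 2342912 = 0.00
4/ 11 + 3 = 37/ 11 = 3.36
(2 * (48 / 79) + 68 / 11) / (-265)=-6428 / 230285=-0.03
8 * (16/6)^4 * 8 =262144/81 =3236.35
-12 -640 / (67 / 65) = -42404 / 67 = -632.90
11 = 11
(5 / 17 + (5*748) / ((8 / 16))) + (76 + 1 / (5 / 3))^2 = 5672838 / 425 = 13347.85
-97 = -97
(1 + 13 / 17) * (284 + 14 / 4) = 507.35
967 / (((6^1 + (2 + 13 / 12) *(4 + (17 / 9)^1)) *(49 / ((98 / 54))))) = 3868 / 2609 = 1.48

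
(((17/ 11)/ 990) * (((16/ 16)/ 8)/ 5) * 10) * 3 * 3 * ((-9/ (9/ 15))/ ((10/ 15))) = -153/ 1936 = -0.08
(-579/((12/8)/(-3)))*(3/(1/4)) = 13896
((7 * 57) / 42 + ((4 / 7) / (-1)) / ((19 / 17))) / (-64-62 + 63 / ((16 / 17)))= -6376 / 41895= -0.15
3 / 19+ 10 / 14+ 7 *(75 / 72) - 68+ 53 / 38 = -186545 / 3192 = -58.44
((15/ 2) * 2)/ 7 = 15/ 7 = 2.14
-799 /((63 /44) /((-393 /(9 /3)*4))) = 18421744 /63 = 292408.63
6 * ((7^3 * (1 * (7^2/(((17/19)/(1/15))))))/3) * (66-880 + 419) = -50454614/51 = -989306.16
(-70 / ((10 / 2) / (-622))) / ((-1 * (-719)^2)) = -0.02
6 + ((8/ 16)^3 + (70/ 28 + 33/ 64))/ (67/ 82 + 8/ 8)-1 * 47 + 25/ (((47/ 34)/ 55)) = 214103391/ 224096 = 955.41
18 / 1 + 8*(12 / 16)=24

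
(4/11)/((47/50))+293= 293.39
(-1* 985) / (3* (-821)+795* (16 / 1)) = -985 / 10257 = -0.10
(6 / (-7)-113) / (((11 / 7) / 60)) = -47820 / 11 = -4347.27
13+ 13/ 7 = 104/ 7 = 14.86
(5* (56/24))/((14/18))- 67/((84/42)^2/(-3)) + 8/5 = 1337/20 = 66.85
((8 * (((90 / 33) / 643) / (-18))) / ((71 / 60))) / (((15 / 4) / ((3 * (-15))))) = 9600 / 502183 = 0.02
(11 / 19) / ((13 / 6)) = 66 / 247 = 0.27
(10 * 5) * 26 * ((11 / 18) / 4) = 3575 / 18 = 198.61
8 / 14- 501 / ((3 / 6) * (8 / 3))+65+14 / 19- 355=-353483 / 532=-664.44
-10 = -10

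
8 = 8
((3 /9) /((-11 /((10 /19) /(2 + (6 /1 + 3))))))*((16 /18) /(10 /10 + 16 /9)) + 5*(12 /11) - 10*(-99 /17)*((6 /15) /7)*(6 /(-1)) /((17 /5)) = -29187868 /69763155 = -0.42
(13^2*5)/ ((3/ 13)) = 10985/ 3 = 3661.67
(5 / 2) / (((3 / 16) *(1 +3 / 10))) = 10.26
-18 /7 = -2.57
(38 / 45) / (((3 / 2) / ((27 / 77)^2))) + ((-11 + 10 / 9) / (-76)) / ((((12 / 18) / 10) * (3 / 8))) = 26734942 / 5069295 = 5.27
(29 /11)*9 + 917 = 10348 /11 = 940.73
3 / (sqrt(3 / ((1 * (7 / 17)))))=sqrt(357) / 17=1.11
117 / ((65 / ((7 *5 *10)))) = 630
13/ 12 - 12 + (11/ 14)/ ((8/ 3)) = -3569/ 336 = -10.62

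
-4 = -4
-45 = -45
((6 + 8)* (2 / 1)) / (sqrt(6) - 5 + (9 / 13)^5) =-9343151704432 / 1201776662981 - 1930018885886* sqrt(6) / 1201776662981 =-11.71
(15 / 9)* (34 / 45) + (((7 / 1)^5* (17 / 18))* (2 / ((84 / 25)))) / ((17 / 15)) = 900511 / 108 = 8338.06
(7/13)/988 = 0.00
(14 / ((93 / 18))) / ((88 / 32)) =336 / 341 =0.99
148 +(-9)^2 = 229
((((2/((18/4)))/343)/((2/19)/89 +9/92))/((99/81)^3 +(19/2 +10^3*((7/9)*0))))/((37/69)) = 6955935264/3227952537649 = 0.00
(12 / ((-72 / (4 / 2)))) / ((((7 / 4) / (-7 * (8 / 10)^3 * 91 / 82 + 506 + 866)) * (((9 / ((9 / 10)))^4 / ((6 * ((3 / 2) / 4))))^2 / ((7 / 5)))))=-47325033 / 2562500000000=-0.00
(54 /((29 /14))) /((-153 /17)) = -84 /29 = -2.90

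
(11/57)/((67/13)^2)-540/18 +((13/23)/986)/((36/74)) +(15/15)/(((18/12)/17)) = -649607068745/34816127364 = -18.66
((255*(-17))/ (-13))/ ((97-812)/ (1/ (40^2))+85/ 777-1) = -3368295/ 11555552996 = -0.00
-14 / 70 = -1 / 5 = -0.20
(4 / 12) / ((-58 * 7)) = -1 / 1218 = -0.00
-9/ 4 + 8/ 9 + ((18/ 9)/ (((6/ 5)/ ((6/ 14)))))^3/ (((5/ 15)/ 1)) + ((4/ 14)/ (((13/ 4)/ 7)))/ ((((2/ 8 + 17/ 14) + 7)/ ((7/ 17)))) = -51283025/ 215583732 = -0.24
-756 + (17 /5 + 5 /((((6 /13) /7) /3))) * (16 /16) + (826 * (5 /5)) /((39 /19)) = -47849 /390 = -122.69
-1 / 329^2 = -1 / 108241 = -0.00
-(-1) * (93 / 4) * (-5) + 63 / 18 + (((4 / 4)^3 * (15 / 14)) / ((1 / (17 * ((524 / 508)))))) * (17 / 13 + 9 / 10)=-117670 / 1651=-71.27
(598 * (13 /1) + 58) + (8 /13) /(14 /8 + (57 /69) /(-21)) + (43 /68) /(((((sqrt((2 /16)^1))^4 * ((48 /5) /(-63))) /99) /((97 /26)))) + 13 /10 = -65926598874 /730405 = -90260.33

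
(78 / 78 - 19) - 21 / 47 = -867 / 47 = -18.45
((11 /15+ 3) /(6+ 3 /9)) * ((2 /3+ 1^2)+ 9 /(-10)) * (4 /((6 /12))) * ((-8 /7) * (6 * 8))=-94208 /475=-198.33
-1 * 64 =-64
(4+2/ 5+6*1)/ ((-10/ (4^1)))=-104/ 25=-4.16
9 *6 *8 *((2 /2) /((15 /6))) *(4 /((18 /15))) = 576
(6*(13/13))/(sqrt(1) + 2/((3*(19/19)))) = 18/5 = 3.60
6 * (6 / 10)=18 / 5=3.60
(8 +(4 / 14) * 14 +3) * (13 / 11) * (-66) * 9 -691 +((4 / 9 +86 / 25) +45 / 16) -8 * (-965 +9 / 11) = -138633601 / 39600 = -3500.85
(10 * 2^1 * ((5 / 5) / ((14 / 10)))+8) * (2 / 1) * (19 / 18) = 988 / 21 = 47.05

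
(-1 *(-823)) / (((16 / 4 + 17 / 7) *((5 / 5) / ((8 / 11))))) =46088 / 495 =93.11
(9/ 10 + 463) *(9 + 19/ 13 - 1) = 570597/ 130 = 4389.21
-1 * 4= -4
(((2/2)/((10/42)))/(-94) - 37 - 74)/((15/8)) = -69588/1175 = -59.22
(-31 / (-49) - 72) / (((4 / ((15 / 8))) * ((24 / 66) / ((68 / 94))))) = -9809085 / 147392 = -66.55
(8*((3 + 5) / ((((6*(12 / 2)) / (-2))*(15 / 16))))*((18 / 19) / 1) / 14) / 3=-512 / 5985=-0.09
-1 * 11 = -11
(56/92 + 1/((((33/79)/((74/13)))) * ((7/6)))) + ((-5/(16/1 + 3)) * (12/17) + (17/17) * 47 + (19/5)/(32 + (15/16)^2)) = 59.22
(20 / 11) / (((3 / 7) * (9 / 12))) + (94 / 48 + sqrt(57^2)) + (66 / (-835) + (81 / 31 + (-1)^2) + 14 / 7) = 1438114123 / 20500920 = 70.15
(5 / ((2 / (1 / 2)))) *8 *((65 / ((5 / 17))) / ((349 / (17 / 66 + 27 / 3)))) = 675155 / 11517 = 58.62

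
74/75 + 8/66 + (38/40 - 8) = -19609/3300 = -5.94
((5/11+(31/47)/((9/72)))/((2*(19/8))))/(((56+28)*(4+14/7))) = 2963/1237698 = 0.00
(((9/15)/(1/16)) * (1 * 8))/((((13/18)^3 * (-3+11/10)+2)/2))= 8957952/74897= 119.60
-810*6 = -4860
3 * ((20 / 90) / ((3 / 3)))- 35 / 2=-101 / 6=-16.83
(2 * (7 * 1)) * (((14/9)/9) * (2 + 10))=784/27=29.04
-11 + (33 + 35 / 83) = 1861 / 83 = 22.42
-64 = -64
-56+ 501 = 445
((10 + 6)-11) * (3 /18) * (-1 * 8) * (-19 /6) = 190 /9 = 21.11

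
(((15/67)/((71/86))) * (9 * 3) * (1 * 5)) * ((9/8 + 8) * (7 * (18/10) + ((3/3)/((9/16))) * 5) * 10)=71785.57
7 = 7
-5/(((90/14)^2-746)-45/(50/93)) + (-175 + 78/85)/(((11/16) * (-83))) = 91648140106/29979044315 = 3.06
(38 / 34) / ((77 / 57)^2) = 61731 / 100793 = 0.61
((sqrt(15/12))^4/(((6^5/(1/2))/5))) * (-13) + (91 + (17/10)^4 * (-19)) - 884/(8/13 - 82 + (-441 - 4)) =-23418962299313/354741120000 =-66.02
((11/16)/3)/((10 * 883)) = 11/423840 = 0.00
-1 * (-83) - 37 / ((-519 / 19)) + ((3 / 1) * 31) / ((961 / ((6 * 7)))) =1422574 / 16089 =88.42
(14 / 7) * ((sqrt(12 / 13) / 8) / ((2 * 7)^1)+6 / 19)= sqrt(39) / 364+12 / 19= 0.65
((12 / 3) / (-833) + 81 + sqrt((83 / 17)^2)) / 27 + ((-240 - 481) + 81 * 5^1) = -413860 / 1323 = -312.82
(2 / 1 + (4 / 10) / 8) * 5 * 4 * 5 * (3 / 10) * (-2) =-123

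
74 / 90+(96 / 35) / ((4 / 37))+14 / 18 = 944 / 35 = 26.97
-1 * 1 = -1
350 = 350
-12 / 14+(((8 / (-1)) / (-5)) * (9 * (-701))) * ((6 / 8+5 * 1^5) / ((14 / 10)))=-41460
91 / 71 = 1.28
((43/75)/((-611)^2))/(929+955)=43/52750257300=0.00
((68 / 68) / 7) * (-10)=-10 / 7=-1.43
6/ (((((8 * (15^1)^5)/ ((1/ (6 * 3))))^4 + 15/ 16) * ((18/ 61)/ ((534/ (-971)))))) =-173728/ 2221336547376713100000000000000014565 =-0.00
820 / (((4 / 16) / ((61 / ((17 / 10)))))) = 117694.12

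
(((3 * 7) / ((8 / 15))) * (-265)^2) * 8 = 22120875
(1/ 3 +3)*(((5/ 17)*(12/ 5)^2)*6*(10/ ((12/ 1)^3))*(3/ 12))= 5/ 102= 0.05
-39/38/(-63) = 13/798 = 0.02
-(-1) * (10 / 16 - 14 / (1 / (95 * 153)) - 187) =-1629411 / 8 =-203676.38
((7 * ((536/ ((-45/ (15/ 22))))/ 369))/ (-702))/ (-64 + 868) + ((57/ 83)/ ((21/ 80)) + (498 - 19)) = 7175891662145/ 14899606722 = 481.62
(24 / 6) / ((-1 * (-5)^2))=-4 / 25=-0.16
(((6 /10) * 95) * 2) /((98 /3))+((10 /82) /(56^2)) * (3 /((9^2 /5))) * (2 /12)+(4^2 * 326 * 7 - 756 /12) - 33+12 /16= 758608537849 /20829312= 36420.24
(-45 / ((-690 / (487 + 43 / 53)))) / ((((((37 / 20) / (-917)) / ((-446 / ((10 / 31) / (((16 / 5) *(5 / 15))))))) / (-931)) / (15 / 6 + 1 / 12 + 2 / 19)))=-13127708475067088 / 225515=-58212129902.96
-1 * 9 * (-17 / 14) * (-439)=-67167 / 14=-4797.64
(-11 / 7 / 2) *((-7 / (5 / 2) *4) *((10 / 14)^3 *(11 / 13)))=2.71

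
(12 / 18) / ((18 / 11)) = 11 / 27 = 0.41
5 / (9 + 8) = 5 / 17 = 0.29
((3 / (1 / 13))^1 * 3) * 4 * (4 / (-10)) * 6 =-5616 / 5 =-1123.20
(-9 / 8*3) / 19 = -27 / 152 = -0.18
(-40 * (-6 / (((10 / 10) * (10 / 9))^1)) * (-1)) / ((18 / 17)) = -204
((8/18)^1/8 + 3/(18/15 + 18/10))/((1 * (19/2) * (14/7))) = 1/18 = 0.06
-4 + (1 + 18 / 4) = 3 / 2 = 1.50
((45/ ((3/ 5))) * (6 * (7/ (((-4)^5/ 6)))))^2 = 22325625/ 65536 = 340.66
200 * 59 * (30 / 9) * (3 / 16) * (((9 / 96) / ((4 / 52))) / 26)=22125 / 64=345.70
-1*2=-2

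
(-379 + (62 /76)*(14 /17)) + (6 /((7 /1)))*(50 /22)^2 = -373.90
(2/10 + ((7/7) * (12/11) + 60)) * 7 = 23597/55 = 429.04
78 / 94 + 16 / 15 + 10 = 8387 / 705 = 11.90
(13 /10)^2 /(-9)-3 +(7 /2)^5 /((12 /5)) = 6210817 /28800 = 215.65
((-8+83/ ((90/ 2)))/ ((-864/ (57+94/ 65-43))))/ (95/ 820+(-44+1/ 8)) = -2850607/ 1133528175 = -0.00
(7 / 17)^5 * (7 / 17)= 117649 / 24137569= 0.00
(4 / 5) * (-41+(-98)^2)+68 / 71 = 2716232 / 355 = 7651.36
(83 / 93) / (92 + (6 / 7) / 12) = 0.01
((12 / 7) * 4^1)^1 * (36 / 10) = 864 / 35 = 24.69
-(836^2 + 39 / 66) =-15375725 / 22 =-698896.59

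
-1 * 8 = -8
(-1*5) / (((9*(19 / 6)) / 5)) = -50 / 57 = -0.88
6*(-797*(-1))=4782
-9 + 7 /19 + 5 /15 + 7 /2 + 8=3.20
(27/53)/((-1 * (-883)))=27/46799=0.00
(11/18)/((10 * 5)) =11/900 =0.01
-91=-91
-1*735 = -735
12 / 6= 2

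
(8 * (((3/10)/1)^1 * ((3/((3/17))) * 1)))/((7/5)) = 204/7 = 29.14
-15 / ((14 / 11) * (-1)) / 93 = 0.13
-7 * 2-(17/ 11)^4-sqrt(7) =-288495/ 14641-sqrt(7) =-22.35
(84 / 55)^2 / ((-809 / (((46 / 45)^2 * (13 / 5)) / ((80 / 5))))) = -1347892 / 2753128125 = -0.00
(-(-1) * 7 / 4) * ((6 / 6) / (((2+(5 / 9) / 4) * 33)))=3 / 121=0.02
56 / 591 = 0.09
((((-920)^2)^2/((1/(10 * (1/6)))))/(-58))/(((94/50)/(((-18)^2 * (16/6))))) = -12895073280000000/1363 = -9460802112986.06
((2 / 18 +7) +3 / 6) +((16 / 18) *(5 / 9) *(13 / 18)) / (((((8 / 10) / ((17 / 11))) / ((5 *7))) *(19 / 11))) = 597593 / 27702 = 21.57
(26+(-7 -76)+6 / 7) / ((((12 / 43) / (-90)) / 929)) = 235487565 / 14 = 16820540.36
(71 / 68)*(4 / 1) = 71 / 17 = 4.18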